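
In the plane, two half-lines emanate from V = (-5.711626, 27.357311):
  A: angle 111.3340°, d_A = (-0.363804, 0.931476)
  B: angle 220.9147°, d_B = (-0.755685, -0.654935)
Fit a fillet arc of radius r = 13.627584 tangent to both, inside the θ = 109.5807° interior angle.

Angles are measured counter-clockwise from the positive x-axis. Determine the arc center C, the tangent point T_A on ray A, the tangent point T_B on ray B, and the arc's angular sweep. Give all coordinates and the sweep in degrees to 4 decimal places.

center=(-21.9040,31.3572) T_A=(-9.2102,36.3150) T_B=(-12.9788,21.0590) sweep=70.4193

bisector direction at 166.1243° = (-0.970818,0.239815)
center distance |VC| = r/sin(θ/2) = 13.627584/sin(54.7903°) = 16.679054
C = V + |VC|·bis = (-21.9040,31.3572)
T_A = V + ((C−V)·d_A)·d_A = V + 9.6166·d_A = (-9.2102,36.3150)
T_B = V + ((C−V)·d_B)·d_B = V + 9.6166·d_B = (-12.9788,21.0590)
sweep = 180° − θ = 70.4193°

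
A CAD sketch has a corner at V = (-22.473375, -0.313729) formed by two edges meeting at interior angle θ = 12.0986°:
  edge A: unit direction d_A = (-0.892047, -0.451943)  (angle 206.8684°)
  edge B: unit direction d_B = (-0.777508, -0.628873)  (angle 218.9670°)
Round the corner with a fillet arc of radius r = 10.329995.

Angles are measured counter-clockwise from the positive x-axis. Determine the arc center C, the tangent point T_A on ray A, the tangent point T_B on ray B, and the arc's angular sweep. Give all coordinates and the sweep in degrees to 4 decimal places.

bisector direction at 212.9177° = (-0.839452,-0.543434)
center distance |VC| = r/sin(θ/2) = 10.329995/sin(6.0493°) = 98.022276
C = V + |VC|·bis = (-104.7584,-53.5823)
T_A = V + ((C−V)·d_A)·d_A = V + 97.4764·d_A = (-109.4269,-44.3675)
T_B = V + ((C−V)·d_B)·d_B = V + 97.4764·d_B = (-98.2621,-61.6140)
sweep = 180° − θ = 167.9014°

center=(-104.7584,-53.5823) T_A=(-109.4269,-44.3675) T_B=(-98.2621,-61.6140) sweep=167.9014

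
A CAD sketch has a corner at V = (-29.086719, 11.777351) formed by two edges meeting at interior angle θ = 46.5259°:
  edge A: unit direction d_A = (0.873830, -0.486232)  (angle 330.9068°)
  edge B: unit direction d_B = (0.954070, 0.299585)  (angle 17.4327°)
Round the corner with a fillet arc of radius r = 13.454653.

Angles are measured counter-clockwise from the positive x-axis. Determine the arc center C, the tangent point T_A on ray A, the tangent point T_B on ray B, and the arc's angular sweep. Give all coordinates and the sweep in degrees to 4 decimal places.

bisector direction at 354.1697° = (0.994827,-0.101582)
center distance |VC| = r/sin(θ/2) = 13.454653/sin(23.2630°) = 34.066595
C = V + |VC|·bis = (4.8037,8.3168)
T_A = V + ((C−V)·d_A)·d_A = V + 31.2970·d_A = (-1.7384,-3.4403)
T_B = V + ((C−V)·d_B)·d_B = V + 31.2970·d_B = (0.7728,21.1535)
sweep = 180° − θ = 133.4741°

center=(4.8037,8.3168) T_A=(-1.7384,-3.4403) T_B=(0.7728,21.1535) sweep=133.4741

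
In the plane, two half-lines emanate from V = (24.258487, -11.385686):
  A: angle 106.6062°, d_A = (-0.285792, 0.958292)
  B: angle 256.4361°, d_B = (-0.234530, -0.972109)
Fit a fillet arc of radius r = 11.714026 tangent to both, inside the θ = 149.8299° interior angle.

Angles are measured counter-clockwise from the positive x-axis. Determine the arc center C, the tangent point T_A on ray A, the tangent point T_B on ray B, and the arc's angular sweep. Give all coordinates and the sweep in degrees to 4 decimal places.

center=(12.1307,-11.7077) T_A=(23.3561,-8.3600) T_B=(23.5180,-14.4550) sweep=30.1701

bisector direction at 181.5212° = (-0.999648,-0.026546)
center distance |VC| = r/sin(θ/2) = 11.714026/sin(74.9150°) = 12.132091
C = V + |VC|·bis = (12.1307,-11.7077)
T_A = V + ((C−V)·d_A)·d_A = V + 3.1574·d_A = (23.3561,-8.3600)
T_B = V + ((C−V)·d_B)·d_B = V + 3.1574·d_B = (23.5180,-14.4550)
sweep = 180° − θ = 30.1701°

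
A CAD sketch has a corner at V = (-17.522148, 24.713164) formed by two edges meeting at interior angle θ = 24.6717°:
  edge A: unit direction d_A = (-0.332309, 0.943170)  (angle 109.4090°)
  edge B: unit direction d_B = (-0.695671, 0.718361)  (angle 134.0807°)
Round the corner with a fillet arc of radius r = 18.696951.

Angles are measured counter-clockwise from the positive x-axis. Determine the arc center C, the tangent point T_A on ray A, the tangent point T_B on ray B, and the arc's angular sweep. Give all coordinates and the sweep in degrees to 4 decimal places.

bisector direction at 121.7448° = (-0.526137,0.850400)
center distance |VC| = r/sin(θ/2) = 18.696951/sin(12.3359°) = 87.515464
C = V + |VC|·bis = (-63.5673,99.1363)
T_A = V + ((C−V)·d_A)·d_A = V + 85.4949·d_A = (-45.9329,105.3494)
T_B = V + ((C−V)·d_B)·d_B = V + 85.4949·d_B = (-76.9985,86.1293)
sweep = 180° − θ = 155.3283°

center=(-63.5673,99.1363) T_A=(-45.9329,105.3494) T_B=(-76.9985,86.1293) sweep=155.3283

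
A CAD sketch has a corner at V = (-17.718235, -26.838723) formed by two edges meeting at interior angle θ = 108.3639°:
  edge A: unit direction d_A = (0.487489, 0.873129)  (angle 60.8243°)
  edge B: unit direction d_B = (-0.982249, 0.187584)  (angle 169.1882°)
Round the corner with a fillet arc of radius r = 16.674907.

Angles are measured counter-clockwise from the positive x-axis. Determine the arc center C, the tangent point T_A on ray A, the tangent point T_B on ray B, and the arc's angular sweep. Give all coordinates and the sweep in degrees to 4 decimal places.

bisector direction at 115.0063° = (-0.422717,0.906262)
center distance |VC| = r/sin(θ/2) = 16.674907/sin(54.1820°) = 20.563977
C = V + |VC|·bis = (-26.4110,-8.2024)
T_A = V + ((C−V)·d_A)·d_A = V + 12.0343·d_A = (-11.8516,-16.3312)
T_B = V + ((C−V)·d_B)·d_B = V + 12.0343·d_B = (-29.5389,-24.5813)
sweep = 180° − θ = 71.6361°

center=(-26.4110,-8.2024) T_A=(-11.8516,-16.3312) T_B=(-29.5389,-24.5813) sweep=71.6361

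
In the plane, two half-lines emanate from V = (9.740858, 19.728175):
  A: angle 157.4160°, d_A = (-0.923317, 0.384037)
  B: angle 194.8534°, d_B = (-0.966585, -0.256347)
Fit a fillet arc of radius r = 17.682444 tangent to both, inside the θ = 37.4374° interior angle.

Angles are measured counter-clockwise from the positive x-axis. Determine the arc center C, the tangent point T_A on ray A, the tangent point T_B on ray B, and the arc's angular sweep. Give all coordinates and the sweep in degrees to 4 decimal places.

center=(-45.2327,23.4424) T_A=(-38.4419,39.7690) T_B=(-40.6998,6.3509) sweep=142.5626

bisector direction at 176.1347° = (-0.997725,0.067411)
center distance |VC| = r/sin(θ/2) = 17.682444/sin(18.7187°) = 55.098863
C = V + |VC|·bis = (-45.2327,23.4424)
T_A = V + ((C−V)·d_A)·d_A = V + 52.1844·d_A = (-38.4419,39.7690)
T_B = V + ((C−V)·d_B)·d_B = V + 52.1844·d_B = (-40.6998,6.3509)
sweep = 180° − θ = 142.5626°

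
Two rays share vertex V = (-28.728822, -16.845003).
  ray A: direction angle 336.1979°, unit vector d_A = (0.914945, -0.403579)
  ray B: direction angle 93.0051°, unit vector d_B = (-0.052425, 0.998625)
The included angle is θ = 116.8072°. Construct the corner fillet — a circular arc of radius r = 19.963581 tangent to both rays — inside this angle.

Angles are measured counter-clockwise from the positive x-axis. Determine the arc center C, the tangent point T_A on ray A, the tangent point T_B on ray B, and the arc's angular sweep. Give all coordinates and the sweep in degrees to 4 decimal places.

bisector direction at 34.6015° = (0.823122,0.567865)
center distance |VC| = r/sin(θ/2) = 19.963581/sin(58.4036°) = 23.438039
C = V + |VC|·bis = (-9.4365,-3.5354)
T_A = V + ((C−V)·d_A)·d_A = V + 12.2799·d_A = (-17.4933,-21.8009)
T_B = V + ((C−V)·d_B)·d_B = V + 12.2799·d_B = (-29.3726,-4.5819)
sweep = 180° − θ = 63.1928°

center=(-9.4365,-3.5354) T_A=(-17.4933,-21.8009) T_B=(-29.3726,-4.5819) sweep=63.1928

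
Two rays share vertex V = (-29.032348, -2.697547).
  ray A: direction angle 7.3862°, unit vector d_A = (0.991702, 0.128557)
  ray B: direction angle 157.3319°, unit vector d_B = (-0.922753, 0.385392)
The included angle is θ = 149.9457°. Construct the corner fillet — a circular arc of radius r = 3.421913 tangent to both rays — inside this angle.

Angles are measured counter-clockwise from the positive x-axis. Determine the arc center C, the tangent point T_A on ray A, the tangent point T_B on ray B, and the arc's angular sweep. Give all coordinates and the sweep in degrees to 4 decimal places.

center=(-28.5612,0.8141) T_A=(-28.1213,-2.5795) T_B=(-29.8800,-2.3435) sweep=30.0543

bisector direction at 82.3590° = (0.132965,0.991121)
center distance |VC| = r/sin(θ/2) = 3.421913/sin(74.9728°) = 3.543075
C = V + |VC|·bis = (-28.5612,0.8141)
T_A = V + ((C−V)·d_A)·d_A = V + 0.9186·d_A = (-28.1213,-2.5795)
T_B = V + ((C−V)·d_B)·d_B = V + 0.9186·d_B = (-29.8800,-2.3435)
sweep = 180° − θ = 30.0543°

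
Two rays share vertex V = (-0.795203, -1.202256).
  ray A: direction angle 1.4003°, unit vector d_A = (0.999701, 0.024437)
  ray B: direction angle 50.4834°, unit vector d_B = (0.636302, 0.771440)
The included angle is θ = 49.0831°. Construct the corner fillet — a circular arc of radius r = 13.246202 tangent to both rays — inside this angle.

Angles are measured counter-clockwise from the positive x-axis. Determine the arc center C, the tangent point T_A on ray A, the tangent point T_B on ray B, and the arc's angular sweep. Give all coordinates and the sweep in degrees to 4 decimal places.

bisector direction at 25.9418° = (0.899238,0.437459)
center distance |VC| = r/sin(θ/2) = 13.246202/sin(24.5416°) = 31.891430
C = V + |VC|·bis = (27.8828,12.7489)
T_A = V + ((C−V)·d_A)·d_A = V + 29.0104·d_A = (28.2065,-0.4933)
T_B = V + ((C−V)·d_B)·d_B = V + 29.0104·d_B = (17.6641,21.1775)
sweep = 180° − θ = 130.9169°

center=(27.8828,12.7489) T_A=(28.2065,-0.4933) T_B=(17.6641,21.1775) sweep=130.9169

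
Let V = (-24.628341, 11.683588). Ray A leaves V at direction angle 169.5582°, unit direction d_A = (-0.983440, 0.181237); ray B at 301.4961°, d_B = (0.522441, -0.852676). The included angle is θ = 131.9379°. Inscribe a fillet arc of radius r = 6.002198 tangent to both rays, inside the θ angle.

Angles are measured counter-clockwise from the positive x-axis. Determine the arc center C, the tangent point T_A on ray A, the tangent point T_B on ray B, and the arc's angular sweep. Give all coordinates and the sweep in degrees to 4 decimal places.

center=(-28.3481,6.2658) T_A=(-27.2603,12.1686) T_B=(-23.2302,9.4016) sweep=48.0621

bisector direction at 235.5271° = (-0.566016,-0.824394)
center distance |VC| = r/sin(θ/2) = 6.002198/sin(65.9690°) = 6.571810
C = V + |VC|·bis = (-28.3481,6.2658)
T_A = V + ((C−V)·d_A)·d_A = V + 2.6762·d_A = (-27.2603,12.1686)
T_B = V + ((C−V)·d_B)·d_B = V + 2.6762·d_B = (-23.2302,9.4016)
sweep = 180° − θ = 48.0621°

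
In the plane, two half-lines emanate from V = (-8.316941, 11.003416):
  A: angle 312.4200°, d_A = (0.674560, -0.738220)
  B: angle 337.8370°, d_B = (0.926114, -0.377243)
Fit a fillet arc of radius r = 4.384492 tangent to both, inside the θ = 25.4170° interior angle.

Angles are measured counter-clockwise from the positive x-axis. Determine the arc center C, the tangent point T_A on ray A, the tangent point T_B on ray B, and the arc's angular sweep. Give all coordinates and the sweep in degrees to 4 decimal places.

center=(8.0346,-0.3915) T_A=(4.7979,-3.3491) T_B=(9.6886,3.6690) sweep=154.5830

bisector direction at 325.1285° = (0.820436,-0.571738)
center distance |VC| = r/sin(θ/2) = 4.384492/sin(12.7085°) = 19.930331
C = V + |VC|·bis = (8.0346,-0.3915)
T_A = V + ((C−V)·d_A)·d_A = V + 19.4421·d_A = (4.7979,-3.3491)
T_B = V + ((C−V)·d_B)·d_B = V + 19.4421·d_B = (9.6886,3.6690)
sweep = 180° − θ = 154.5830°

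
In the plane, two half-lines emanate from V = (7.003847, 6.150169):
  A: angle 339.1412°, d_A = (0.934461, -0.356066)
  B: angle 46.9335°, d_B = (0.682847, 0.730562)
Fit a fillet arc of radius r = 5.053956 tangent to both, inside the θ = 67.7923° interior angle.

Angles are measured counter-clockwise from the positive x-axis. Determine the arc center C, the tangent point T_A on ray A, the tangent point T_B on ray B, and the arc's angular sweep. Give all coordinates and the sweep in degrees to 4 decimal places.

bisector direction at 13.0374° = (0.974223,0.225586)
center distance |VC| = r/sin(θ/2) = 5.053956/sin(33.8961°) = 9.062314
C = V + |VC|·bis = (15.8326,8.1945)
T_A = V + ((C−V)·d_A)·d_A = V + 7.5222·d_A = (14.0330,3.4718)
T_B = V + ((C−V)·d_B)·d_B = V + 7.5222·d_B = (12.1403,11.6456)
sweep = 180° − θ = 112.2077°

center=(15.8326,8.1945) T_A=(14.0330,3.4718) T_B=(12.1403,11.6456) sweep=112.2077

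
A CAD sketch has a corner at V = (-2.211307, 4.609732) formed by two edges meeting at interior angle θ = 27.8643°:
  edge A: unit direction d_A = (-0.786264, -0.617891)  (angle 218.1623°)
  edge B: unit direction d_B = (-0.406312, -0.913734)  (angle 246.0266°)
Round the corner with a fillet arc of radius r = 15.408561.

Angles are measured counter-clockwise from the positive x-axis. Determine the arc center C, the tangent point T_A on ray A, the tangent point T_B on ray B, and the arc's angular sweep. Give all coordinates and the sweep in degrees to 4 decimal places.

center=(-41.5282,-45.8849) T_A=(-51.0490,-33.7697) T_B=(-27.4488,-52.1456) sweep=152.1357

bisector direction at 232.0944° = (-0.614362,-0.789025)
center distance |VC| = r/sin(θ/2) = 15.408561/sin(13.9322°) = 63.996297
C = V + |VC|·bis = (-41.5282,-45.8849)
T_A = V + ((C−V)·d_A)·d_A = V + 62.1136·d_A = (-51.0490,-33.7697)
T_B = V + ((C−V)·d_B)·d_B = V + 62.1136·d_B = (-27.4488,-52.1456)
sweep = 180° − θ = 152.1357°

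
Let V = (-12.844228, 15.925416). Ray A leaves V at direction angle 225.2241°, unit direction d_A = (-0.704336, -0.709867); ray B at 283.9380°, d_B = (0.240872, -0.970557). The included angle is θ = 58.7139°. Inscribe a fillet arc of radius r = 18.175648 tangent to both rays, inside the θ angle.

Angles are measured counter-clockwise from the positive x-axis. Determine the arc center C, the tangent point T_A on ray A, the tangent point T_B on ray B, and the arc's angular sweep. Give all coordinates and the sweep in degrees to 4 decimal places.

bisector direction at 254.5810° = (-0.265875,-0.964008)
center distance |VC| = r/sin(θ/2) = 18.175648/sin(29.3570°) = 37.074318
C = V + |VC|·bis = (-22.7014,-19.8145)
T_A = V + ((C−V)·d_A)·d_A = V + 32.3133·d_A = (-35.6037,-7.0127)
T_B = V + ((C−V)·d_B)·d_B = V + 32.3133·d_B = (-5.0609,-15.4365)
sweep = 180° − θ = 121.2861°

center=(-22.7014,-19.8145) T_A=(-35.6037,-7.0127) T_B=(-5.0609,-15.4365) sweep=121.2861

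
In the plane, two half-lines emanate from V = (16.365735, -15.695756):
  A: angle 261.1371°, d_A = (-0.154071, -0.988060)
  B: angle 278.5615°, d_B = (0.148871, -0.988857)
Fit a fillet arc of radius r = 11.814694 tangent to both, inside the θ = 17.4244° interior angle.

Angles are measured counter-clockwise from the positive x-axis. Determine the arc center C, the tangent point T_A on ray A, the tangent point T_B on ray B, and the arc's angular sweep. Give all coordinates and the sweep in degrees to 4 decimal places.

bisector direction at 269.8493° = (-0.002630,-0.999997)
center distance |VC| = r/sin(θ/2) = 11.814694/sin(8.7122°) = 77.999557
C = V + |VC|·bis = (16.1606,-93.6950)
T_A = V + ((C−V)·d_A)·d_A = V + 77.0996·d_A = (4.4870,-91.8747)
T_B = V + ((C−V)·d_B)·d_B = V + 77.0996·d_B = (27.8436,-91.9362)
sweep = 180° − θ = 162.5756°

center=(16.1606,-93.6950) T_A=(4.4870,-91.8747) T_B=(27.8436,-91.9362) sweep=162.5756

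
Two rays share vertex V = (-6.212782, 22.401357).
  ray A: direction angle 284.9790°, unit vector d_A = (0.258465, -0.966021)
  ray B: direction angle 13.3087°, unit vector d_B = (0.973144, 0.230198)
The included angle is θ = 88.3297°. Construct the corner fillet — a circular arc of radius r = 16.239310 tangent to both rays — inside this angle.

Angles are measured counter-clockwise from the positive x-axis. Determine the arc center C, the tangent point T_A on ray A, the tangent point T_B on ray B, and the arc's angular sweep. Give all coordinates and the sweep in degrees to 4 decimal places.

center=(13.7962,10.4470) T_A=(-1.8913,6.2497) T_B=(10.0580,26.2502) sweep=91.6703

bisector direction at 329.1438° = (0.858458,-0.512884)
center distance |VC| = r/sin(θ/2) = 16.239310/sin(44.1649°) = 23.308057
C = V + |VC|·bis = (13.7962,10.4470)
T_A = V + ((C−V)·d_A)·d_A = V + 16.7198·d_A = (-1.8913,6.2497)
T_B = V + ((C−V)·d_B)·d_B = V + 16.7198·d_B = (10.0580,26.2502)
sweep = 180° − θ = 91.6703°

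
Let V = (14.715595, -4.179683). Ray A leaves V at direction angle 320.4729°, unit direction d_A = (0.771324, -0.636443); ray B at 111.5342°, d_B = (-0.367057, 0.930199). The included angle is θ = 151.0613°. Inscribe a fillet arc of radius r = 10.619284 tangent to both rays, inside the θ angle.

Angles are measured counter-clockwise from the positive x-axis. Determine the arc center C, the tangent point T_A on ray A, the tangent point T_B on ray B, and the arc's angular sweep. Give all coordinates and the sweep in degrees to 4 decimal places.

bisector direction at 36.0035° = (0.808981,0.587835)
center distance |VC| = r/sin(θ/2) = 10.619284/sin(75.5306°) = 10.967146
C = V + |VC|·bis = (23.5878,2.2672)
T_A = V + ((C−V)·d_A)·d_A = V + 2.7403·d_A = (16.8292,-5.9237)
T_B = V + ((C−V)·d_B)·d_B = V + 2.7403·d_B = (13.7098,-1.6307)
sweep = 180° − θ = 28.9387°

center=(23.5878,2.2672) T_A=(16.8292,-5.9237) T_B=(13.7098,-1.6307) sweep=28.9387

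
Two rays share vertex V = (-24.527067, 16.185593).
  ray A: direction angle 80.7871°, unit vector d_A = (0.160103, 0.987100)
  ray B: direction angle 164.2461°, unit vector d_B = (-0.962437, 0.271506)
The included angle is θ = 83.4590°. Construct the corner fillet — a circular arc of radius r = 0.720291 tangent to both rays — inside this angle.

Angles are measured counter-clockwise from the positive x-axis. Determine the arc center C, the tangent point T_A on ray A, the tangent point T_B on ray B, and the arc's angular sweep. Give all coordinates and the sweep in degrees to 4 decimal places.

bisector direction at 122.5166° = (-0.537544,0.843236)
center distance |VC| = r/sin(θ/2) = 0.720291/sin(41.7295°) = 1.082144
C = V + |VC|·bis = (-25.1088,17.0981)
T_A = V + ((C−V)·d_A)·d_A = V + 0.8076·d_A = (-24.3978,16.9828)
T_B = V + ((C−V)·d_B)·d_B = V + 0.8076·d_B = (-25.3043,16.4049)
sweep = 180° − θ = 96.5410°

center=(-25.1088,17.0981) T_A=(-24.3978,16.9828) T_B=(-25.3043,16.4049) sweep=96.5410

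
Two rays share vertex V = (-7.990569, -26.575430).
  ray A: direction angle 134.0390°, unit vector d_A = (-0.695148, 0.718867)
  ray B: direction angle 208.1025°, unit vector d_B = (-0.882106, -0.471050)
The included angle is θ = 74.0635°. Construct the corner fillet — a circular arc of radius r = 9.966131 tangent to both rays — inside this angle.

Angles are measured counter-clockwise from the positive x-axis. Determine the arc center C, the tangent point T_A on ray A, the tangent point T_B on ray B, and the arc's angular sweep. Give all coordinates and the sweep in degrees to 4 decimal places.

center=(-24.3380,-24.0069) T_A=(-17.1737,-17.0790) T_B=(-19.6434,-32.7981) sweep=105.9365

bisector direction at 171.0708° = (-0.987881,0.155215)
center distance |VC| = r/sin(θ/2) = 9.966131/sin(37.0318°) = 16.547957
C = V + |VC|·bis = (-24.3380,-24.0069)
T_A = V + ((C−V)·d_A)·d_A = V + 13.2103·d_A = (-17.1737,-17.0790)
T_B = V + ((C−V)·d_B)·d_B = V + 13.2103·d_B = (-19.6434,-32.7981)
sweep = 180° − θ = 105.9365°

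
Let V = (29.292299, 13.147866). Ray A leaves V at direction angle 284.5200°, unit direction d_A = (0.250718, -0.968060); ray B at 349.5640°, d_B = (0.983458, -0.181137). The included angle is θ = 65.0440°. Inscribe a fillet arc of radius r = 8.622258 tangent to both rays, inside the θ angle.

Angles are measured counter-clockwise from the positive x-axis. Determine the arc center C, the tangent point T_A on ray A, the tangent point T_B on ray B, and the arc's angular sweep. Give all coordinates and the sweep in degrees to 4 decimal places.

bisector direction at 317.0420° = (0.731853,-0.681462)
center distance |VC| = r/sin(θ/2) = 8.622258/sin(32.5220°) = 16.037728
C = V + |VC|·bis = (41.0296,2.2188)
T_A = V + ((C−V)·d_A)·d_A = V + 13.5228·d_A = (32.6827,0.0570)
T_B = V + ((C−V)·d_B)·d_B = V + 13.5228·d_B = (42.5914,10.6984)
sweep = 180° − θ = 114.9560°

center=(41.0296,2.2188) T_A=(32.6827,0.0570) T_B=(42.5914,10.6984) sweep=114.9560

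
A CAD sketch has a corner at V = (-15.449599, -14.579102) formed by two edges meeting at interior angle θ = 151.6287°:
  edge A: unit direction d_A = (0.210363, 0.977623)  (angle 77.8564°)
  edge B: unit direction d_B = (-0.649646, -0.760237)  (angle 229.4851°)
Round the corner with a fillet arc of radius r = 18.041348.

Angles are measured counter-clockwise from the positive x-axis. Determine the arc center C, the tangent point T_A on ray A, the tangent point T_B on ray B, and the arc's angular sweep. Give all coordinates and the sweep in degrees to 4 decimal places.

center=(-32.1279,-6.3256) T_A=(-14.4903,-10.1208) T_B=(-18.4122,-18.0461) sweep=28.3713

bisector direction at 153.6707° = (-0.896260,0.443529)
center distance |VC| = r/sin(θ/2) = 18.041348/sin(75.8144°) = 18.608790
C = V + |VC|·bis = (-32.1279,-6.3256)
T_A = V + ((C−V)·d_A)·d_A = V + 4.5604·d_A = (-14.4903,-10.1208)
T_B = V + ((C−V)·d_B)·d_B = V + 4.5604·d_B = (-18.4122,-18.0461)
sweep = 180° − θ = 28.3713°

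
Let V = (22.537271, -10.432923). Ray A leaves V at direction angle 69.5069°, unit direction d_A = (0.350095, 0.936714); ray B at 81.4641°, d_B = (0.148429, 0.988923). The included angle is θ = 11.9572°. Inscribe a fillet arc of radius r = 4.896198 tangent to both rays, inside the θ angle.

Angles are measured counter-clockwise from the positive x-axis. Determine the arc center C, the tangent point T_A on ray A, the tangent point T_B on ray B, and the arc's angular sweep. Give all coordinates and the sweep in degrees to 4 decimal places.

bisector direction at 75.4855° = (0.250625,0.968084)
center distance |VC| = r/sin(θ/2) = 4.896198/sin(5.9786°) = 47.007862
C = V + |VC|·bis = (34.3186,35.0746)
T_A = V + ((C−V)·d_A)·d_A = V + 46.7522·d_A = (38.9050,33.3605)
T_B = V + ((C−V)·d_B)·d_B = V + 46.7522·d_B = (29.4767,35.8014)
sweep = 180° − θ = 168.0428°

center=(34.3186,35.0746) T_A=(38.9050,33.3605) T_B=(29.4767,35.8014) sweep=168.0428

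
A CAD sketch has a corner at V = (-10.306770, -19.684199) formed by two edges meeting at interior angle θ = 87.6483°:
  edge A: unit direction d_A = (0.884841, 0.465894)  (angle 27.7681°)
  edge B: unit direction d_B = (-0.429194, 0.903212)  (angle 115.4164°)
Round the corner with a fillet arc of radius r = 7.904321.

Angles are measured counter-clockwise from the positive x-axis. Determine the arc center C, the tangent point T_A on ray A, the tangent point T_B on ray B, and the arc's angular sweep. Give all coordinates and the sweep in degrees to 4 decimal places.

bisector direction at 71.5923° = (0.315777,0.948833)
center distance |VC| = r/sin(θ/2) = 7.904321/sin(43.8242°) = 11.415050
C = V + |VC|·bis = (-6.7022,-8.8532)
T_A = V + ((C−V)·d_A)·d_A = V + 8.2356·d_A = (-3.0196,-15.8473)
T_B = V + ((C−V)·d_B)·d_B = V + 8.2356·d_B = (-13.8414,-12.2457)
sweep = 180° − θ = 92.3517°

center=(-6.7022,-8.8532) T_A=(-3.0196,-15.8473) T_B=(-13.8414,-12.2457) sweep=92.3517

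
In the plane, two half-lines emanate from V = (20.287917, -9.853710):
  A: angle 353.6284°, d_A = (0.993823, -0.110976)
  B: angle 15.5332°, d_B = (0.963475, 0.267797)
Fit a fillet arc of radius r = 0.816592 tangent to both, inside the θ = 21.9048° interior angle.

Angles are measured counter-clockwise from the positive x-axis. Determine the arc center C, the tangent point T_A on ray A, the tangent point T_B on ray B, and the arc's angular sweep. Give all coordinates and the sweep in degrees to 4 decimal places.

center=(24.5722,-9.5105) T_A=(24.4816,-10.3220) T_B=(24.3535,-8.7237) sweep=158.0952

bisector direction at 4.5808° = (0.996806,0.079865)
center distance |VC| = r/sin(θ/2) = 0.816592/sin(10.9524°) = 4.298002
C = V + |VC|·bis = (24.5722,-9.5105)
T_A = V + ((C−V)·d_A)·d_A = V + 4.2197·d_A = (24.4816,-10.3220)
T_B = V + ((C−V)·d_B)·d_B = V + 4.2197·d_B = (24.3535,-8.7237)
sweep = 180° − θ = 158.0952°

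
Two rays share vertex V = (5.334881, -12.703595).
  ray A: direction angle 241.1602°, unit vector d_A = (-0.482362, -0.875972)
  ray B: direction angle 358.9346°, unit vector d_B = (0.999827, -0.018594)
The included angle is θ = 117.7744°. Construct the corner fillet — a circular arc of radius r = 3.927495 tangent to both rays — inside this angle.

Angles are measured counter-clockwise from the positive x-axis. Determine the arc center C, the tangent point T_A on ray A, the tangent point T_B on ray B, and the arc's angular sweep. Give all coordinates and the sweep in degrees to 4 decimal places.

bisector direction at 300.0474° = (0.500716,-0.865611)
center distance |VC| = r/sin(θ/2) = 3.927495/sin(58.8872°) = 4.587382
C = V + |VC|·bis = (7.6319,-16.6745)
T_A = V + ((C−V)·d_A)·d_A = V + 2.3704·d_A = (4.1915,-14.7800)
T_B = V + ((C−V)·d_B)·d_B = V + 2.3704·d_B = (7.7049,-12.7477)
sweep = 180° − θ = 62.2256°

center=(7.6319,-16.6745) T_A=(4.1915,-14.7800) T_B=(7.7049,-12.7477) sweep=62.2256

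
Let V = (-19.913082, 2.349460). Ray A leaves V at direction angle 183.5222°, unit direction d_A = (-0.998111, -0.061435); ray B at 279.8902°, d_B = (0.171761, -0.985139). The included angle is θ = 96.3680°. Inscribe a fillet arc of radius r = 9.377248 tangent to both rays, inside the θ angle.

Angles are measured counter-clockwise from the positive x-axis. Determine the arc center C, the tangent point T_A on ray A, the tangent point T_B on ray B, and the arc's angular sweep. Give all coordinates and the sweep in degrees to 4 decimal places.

bisector direction at 231.7062° = (-0.619694,-0.784843)
center distance |VC| = r/sin(θ/2) = 9.377248/sin(48.1840°) = 12.582015
C = V + |VC|·bis = (-27.7101,-7.5255)
T_A = V + ((C−V)·d_A)·d_A = V + 8.3889·d_A = (-28.2862,1.8341)
T_B = V + ((C−V)·d_B)·d_B = V + 8.3889·d_B = (-18.4722,-5.9148)
sweep = 180° − θ = 83.6320°

center=(-27.7101,-7.5255) T_A=(-28.2862,1.8341) T_B=(-18.4722,-5.9148) sweep=83.6320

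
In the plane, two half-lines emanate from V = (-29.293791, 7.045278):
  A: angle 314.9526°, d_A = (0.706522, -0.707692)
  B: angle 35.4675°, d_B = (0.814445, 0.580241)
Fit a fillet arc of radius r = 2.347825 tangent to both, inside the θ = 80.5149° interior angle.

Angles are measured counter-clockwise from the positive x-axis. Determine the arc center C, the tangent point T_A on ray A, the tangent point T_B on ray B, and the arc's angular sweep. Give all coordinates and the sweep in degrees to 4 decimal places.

bisector direction at 355.2100° = (0.996508,-0.083503)
center distance |VC| = r/sin(θ/2) = 2.347825/sin(40.2574°) = 3.633149
C = V + |VC|·bis = (-25.6733,6.7419)
T_A = V + ((C−V)·d_A)·d_A = V + 2.7726·d_A = (-27.3349,5.0831)
T_B = V + ((C−V)·d_B)·d_B = V + 2.7726·d_B = (-27.0356,8.6541)
sweep = 180° − θ = 99.4851°

center=(-25.6733,6.7419) T_A=(-27.3349,5.0831) T_B=(-27.0356,8.6541) sweep=99.4851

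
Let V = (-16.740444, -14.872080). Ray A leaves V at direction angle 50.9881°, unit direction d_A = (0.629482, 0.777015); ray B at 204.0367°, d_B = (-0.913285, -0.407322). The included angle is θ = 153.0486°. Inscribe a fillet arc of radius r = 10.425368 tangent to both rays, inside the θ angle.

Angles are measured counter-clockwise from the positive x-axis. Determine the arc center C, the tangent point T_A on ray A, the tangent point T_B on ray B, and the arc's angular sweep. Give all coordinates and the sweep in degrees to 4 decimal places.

bisector direction at 127.5124° = (-0.608933,0.793222)
center distance |VC| = r/sin(θ/2) = 10.425368/sin(76.5243°) = 10.720516
C = V + |VC|·bis = (-23.2685,-6.3683)
T_A = V + ((C−V)·d_A)·d_A = V + 2.4982·d_A = (-15.1679,-12.9309)
T_B = V + ((C−V)·d_B)·d_B = V + 2.4982·d_B = (-19.0220,-15.8897)
sweep = 180° − θ = 26.9514°

center=(-23.2685,-6.3683) T_A=(-15.1679,-12.9309) T_B=(-19.0220,-15.8897) sweep=26.9514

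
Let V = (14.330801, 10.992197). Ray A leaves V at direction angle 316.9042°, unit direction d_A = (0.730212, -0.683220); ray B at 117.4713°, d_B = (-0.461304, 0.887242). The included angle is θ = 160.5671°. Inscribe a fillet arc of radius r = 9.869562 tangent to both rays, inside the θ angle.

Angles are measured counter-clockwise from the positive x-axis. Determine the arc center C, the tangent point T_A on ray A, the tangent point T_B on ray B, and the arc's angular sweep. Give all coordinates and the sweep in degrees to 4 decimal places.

bisector direction at 37.1877° = (0.796659,0.604429)
center distance |VC| = r/sin(θ/2) = 9.869562/sin(80.2836°) = 10.013201
C = V + |VC|·bis = (22.3079,17.0445)
T_A = V + ((C−V)·d_A)·d_A = V + 1.6900·d_A = (15.5648,9.8376)
T_B = V + ((C−V)·d_B)·d_B = V + 1.6900·d_B = (13.5512,12.4916)
sweep = 180° − θ = 19.4329°

center=(22.3079,17.0445) T_A=(15.5648,9.8376) T_B=(13.5512,12.4916) sweep=19.4329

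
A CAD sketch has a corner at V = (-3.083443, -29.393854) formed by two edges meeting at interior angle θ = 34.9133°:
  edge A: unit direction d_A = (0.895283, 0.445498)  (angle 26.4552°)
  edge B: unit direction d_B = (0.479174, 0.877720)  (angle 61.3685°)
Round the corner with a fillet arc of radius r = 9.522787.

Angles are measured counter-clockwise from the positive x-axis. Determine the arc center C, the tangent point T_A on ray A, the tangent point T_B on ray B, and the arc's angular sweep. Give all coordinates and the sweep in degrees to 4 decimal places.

bisector direction at 43.9119° = (0.720408,0.693551)
center distance |VC| = r/sin(θ/2) = 9.522787/sin(17.4566°) = 31.744302
C = V + |VC|·bis = (19.7854,-7.3776)
T_A = V + ((C−V)·d_A)·d_A = V + 30.2823·d_A = (24.0278,-15.9032)
T_B = V + ((C−V)·d_B)·d_B = V + 30.2823·d_B = (11.4271,-2.8145)
sweep = 180° − θ = 145.0867°

center=(19.7854,-7.3776) T_A=(24.0278,-15.9032) T_B=(11.4271,-2.8145) sweep=145.0867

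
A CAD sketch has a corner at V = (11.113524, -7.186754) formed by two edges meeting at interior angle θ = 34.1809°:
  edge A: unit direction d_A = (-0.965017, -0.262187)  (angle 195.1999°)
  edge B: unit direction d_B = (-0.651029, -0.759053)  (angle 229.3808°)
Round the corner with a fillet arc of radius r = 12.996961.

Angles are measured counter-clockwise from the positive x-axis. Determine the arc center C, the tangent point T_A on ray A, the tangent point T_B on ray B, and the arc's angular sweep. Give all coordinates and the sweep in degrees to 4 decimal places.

bisector direction at 212.2904° = (-0.845352,-0.534210)
center distance |VC| = r/sin(θ/2) = 12.996961/sin(17.0905°) = 44.225249
C = V + |VC|·bis = (-26.2724,-30.8123)
T_A = V + ((C−V)·d_A)·d_A = V + 42.2724·d_A = (-29.6800,-18.2700)
T_B = V + ((C−V)·d_B)·d_B = V + 42.2724·d_B = (-16.4070,-39.2737)
sweep = 180° − θ = 145.8191°

center=(-26.2724,-30.8123) T_A=(-29.6800,-18.2700) T_B=(-16.4070,-39.2737) sweep=145.8191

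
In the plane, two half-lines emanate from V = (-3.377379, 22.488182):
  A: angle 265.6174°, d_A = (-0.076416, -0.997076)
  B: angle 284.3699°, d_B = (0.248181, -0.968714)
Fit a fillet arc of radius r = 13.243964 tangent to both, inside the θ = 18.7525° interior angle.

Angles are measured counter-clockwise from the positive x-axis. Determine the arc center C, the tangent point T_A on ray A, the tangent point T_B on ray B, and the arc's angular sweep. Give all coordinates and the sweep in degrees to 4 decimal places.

bisector direction at 274.9936° = (0.087045,-0.996204)
center distance |VC| = r/sin(θ/2) = 13.243964/sin(9.3763°) = 81.292708
C = V + |VC|·bis = (3.6988,-58.4960)
T_A = V + ((C−V)·d_A)·d_A = V + 80.2066·d_A = (-9.5065,-57.4839)
T_B = V + ((C−V)·d_B)·d_B = V + 80.2066·d_B = (16.5284,-55.2091)
sweep = 180° − θ = 161.2475°

center=(3.6988,-58.4960) T_A=(-9.5065,-57.4839) T_B=(16.5284,-55.2091) sweep=161.2475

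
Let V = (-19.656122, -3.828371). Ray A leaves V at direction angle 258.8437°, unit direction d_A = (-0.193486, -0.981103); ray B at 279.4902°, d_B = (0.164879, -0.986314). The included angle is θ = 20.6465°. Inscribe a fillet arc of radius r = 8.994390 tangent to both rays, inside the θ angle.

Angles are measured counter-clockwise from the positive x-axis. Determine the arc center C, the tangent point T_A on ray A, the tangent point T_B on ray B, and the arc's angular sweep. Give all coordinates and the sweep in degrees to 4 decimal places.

bisector direction at 269.1669° = (-0.014539,-0.999894)
center distance |VC| = r/sin(θ/2) = 8.994390/sin(10.3232°) = 50.191502
C = V + |VC|·bis = (-20.3859,-54.0146)
T_A = V + ((C−V)·d_A)·d_A = V + 49.3790·d_A = (-29.2103,-52.2743)
T_B = V + ((C−V)·d_B)·d_B = V + 49.3790·d_B = (-11.5146,-52.5316)
sweep = 180° − θ = 159.3535°

center=(-20.3859,-54.0146) T_A=(-29.2103,-52.2743) T_B=(-11.5146,-52.5316) sweep=159.3535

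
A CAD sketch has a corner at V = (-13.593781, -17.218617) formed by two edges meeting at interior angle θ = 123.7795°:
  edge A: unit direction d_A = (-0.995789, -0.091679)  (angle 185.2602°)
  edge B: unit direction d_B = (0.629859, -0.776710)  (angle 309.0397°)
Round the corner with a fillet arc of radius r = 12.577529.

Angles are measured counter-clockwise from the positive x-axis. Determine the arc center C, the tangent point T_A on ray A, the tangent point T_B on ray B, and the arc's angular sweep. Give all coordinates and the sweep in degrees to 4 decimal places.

center=(-19.1311,-30.3591) T_A=(-20.2842,-17.8346) T_B=(-9.3620,-22.4371) sweep=56.2205

bisector direction at 247.1499° = (-0.388321,-0.921524)
center distance |VC| = r/sin(θ/2) = 12.577529/sin(61.8897°) = 14.259548
C = V + |VC|·bis = (-19.1311,-30.3591)
T_A = V + ((C−V)·d_A)·d_A = V + 6.7187·d_A = (-20.2842,-17.8346)
T_B = V + ((C−V)·d_B)·d_B = V + 6.7187·d_B = (-9.3620,-22.4371)
sweep = 180° − θ = 56.2205°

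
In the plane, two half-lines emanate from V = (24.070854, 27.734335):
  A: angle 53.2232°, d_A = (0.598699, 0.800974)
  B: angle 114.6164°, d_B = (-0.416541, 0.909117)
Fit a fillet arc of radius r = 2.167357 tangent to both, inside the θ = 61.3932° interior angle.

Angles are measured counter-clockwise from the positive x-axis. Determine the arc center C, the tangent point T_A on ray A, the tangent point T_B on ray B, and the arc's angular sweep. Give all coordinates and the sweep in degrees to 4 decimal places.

bisector direction at 83.9198° = (0.105920,0.994375)
center distance |VC| = r/sin(θ/2) = 2.167357/sin(30.6966°) = 4.245625
C = V + |VC|·bis = (24.5206,31.9561)
T_A = V + ((C−V)·d_A)·d_A = V + 3.6507·d_A = (26.2565,30.6585)
T_B = V + ((C−V)·d_B)·d_B = V + 3.6507·d_B = (22.5502,31.0533)
sweep = 180° − θ = 118.6068°

center=(24.5206,31.9561) T_A=(26.2565,30.6585) T_B=(22.5502,31.0533) sweep=118.6068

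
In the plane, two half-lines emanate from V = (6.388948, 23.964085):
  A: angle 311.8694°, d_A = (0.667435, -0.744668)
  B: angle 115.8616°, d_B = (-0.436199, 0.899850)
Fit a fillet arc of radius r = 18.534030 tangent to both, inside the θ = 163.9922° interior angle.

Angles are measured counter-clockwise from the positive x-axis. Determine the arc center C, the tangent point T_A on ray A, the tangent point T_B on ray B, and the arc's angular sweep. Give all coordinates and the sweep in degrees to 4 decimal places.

bisector direction at 33.8655° = (0.830348,0.557245)
center distance |VC| = r/sin(θ/2) = 18.534030/sin(81.9961°) = 18.716354
C = V + |VC|·bis = (21.9300,34.3937)
T_A = V + ((C−V)·d_A)·d_A = V + 2.6061·d_A = (8.1283,22.0234)
T_B = V + ((C−V)·d_B)·d_B = V + 2.6061·d_B = (5.2522,26.3092)
sweep = 180° − θ = 16.0078°

center=(21.9300,34.3937) T_A=(8.1283,22.0234) T_B=(5.2522,26.3092) sweep=16.0078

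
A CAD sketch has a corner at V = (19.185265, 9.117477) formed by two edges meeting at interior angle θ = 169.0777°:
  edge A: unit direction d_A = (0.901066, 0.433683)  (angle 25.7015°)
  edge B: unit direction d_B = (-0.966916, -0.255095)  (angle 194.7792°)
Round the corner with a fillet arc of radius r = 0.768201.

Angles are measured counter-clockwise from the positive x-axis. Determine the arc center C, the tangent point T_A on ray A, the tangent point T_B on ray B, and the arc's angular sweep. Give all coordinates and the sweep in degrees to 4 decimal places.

center=(18.9183,9.8415) T_A=(19.2514,9.1493) T_B=(19.1143,9.0987) sweep=10.9223

bisector direction at 110.2403° = (-0.345959,0.938250)
center distance |VC| = r/sin(θ/2) = 0.768201/sin(84.5388°) = 0.771704
C = V + |VC|·bis = (18.9183,9.8415)
T_A = V + ((C−V)·d_A)·d_A = V + 0.0734·d_A = (19.2514,9.1493)
T_B = V + ((C−V)·d_B)·d_B = V + 0.0734·d_B = (19.1143,9.0987)
sweep = 180° − θ = 10.9223°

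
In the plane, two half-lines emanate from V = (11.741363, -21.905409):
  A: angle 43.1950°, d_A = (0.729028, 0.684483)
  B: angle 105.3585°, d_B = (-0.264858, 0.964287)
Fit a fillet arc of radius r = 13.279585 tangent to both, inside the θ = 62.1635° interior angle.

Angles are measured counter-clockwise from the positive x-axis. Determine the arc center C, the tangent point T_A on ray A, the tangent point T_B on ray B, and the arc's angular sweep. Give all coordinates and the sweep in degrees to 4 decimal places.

bisector direction at 74.2768° = (0.270991,0.962582)
center distance |VC| = r/sin(θ/2) = 13.279585/sin(31.0817°) = 25.722641
C = V + |VC|·bis = (18.7120,2.8547)
T_A = V + ((C−V)·d_A)·d_A = V + 22.0297·d_A = (27.8016,-6.8265)
T_B = V + ((C−V)·d_B)·d_B = V + 22.0297·d_B = (5.9066,-0.6625)
sweep = 180° − θ = 117.8365°

center=(18.7120,2.8547) T_A=(27.8016,-6.8265) T_B=(5.9066,-0.6625) sweep=117.8365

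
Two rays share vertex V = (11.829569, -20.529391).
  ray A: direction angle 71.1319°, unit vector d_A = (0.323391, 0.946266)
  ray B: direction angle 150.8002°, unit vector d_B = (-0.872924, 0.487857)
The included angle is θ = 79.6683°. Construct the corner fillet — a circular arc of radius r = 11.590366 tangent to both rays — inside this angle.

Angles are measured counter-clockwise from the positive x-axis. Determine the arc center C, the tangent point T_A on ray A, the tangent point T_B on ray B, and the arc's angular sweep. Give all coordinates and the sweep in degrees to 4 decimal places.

center=(5.3553,-3.6334) T_A=(16.3229,-7.3817) T_B=(-0.2991,-13.7509) sweep=100.3317

bisector direction at 110.9660° = (-0.357815,0.933793)
center distance |VC| = r/sin(θ/2) = 11.590366/sin(39.8342°) = 18.093903
C = V + |VC|·bis = (5.3553,-3.6334)
T_A = V + ((C−V)·d_A)·d_A = V + 13.8943·d_A = (16.3229,-7.3817)
T_B = V + ((C−V)·d_B)·d_B = V + 13.8943·d_B = (-0.2991,-13.7509)
sweep = 180° − θ = 100.3317°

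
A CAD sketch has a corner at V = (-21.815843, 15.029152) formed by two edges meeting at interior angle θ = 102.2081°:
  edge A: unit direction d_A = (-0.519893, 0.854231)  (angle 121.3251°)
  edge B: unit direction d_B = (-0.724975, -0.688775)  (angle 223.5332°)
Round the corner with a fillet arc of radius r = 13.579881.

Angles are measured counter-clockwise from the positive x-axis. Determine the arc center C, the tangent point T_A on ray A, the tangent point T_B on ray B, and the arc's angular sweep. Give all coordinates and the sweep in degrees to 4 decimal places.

center=(-39.1122,17.3280) T_A=(-27.5118,24.3881) T_B=(-29.7587,7.4829) sweep=77.7919

bisector direction at 172.4292° = (-0.991283,0.131752)
center distance |VC| = r/sin(θ/2) = 13.579881/sin(51.1041°) = 17.448411
C = V + |VC|·bis = (-39.1122,17.3280)
T_A = V + ((C−V)·d_A)·d_A = V + 10.9560·d_A = (-27.5118,24.3881)
T_B = V + ((C−V)·d_B)·d_B = V + 10.9560·d_B = (-29.7587,7.4829)
sweep = 180° − θ = 77.7919°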